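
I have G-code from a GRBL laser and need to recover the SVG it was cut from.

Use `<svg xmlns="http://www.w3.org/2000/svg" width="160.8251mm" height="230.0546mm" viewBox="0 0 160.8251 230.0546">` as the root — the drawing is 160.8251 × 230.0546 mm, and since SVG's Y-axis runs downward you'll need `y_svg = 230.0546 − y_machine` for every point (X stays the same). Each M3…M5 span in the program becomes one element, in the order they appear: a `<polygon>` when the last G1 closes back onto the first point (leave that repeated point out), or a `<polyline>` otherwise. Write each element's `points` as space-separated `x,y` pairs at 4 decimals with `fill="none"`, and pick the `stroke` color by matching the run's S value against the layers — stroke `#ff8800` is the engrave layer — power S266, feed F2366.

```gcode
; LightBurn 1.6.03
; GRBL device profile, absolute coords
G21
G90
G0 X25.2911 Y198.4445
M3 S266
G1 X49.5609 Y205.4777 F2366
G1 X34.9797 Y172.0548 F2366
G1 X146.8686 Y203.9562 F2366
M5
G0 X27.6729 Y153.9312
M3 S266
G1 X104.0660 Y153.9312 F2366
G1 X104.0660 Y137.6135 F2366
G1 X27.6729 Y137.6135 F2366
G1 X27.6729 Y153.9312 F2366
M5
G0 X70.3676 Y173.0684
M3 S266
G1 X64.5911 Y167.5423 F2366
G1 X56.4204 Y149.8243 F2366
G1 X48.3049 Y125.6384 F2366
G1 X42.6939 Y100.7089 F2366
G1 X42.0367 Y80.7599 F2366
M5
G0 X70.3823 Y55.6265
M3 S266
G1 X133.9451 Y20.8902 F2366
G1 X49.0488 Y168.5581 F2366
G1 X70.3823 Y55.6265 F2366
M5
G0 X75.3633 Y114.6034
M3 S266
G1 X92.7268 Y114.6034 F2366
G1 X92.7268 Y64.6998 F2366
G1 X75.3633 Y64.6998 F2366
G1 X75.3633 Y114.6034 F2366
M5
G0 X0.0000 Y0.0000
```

<svg xmlns="http://www.w3.org/2000/svg" width="160.8251mm" height="230.0546mm" viewBox="0 0 160.8251 230.0546">
  <polyline points="25.2911,31.6101 49.5609,24.5769 34.9797,57.9998 146.8686,26.0984" fill="none" stroke="#ff8800"/>
  <polygon points="27.6729,76.1234 104.0660,76.1234 104.0660,92.4411 27.6729,92.4411" fill="none" stroke="#ff8800"/>
  <polyline points="70.3676,56.9862 64.5911,62.5123 56.4204,80.2303 48.3049,104.4162 42.6939,129.3457 42.0367,149.2947" fill="none" stroke="#ff8800"/>
  <polygon points="70.3823,174.4281 133.9451,209.1644 49.0488,61.4965" fill="none" stroke="#ff8800"/>
  <polygon points="75.3633,115.4512 92.7268,115.4512 92.7268,165.3548 75.3633,165.3548" fill="none" stroke="#ff8800"/>
</svg>

Machine Y-up, SVG Y-down with viewBox height 230.0546, so y_svg = 230.0546 − y_machine; X carries over. Every run uses S266, so all elements get stroke `#ff8800` (engrave).

Run 1: The run is open, so emit a `<polyline>` with points (Y-flipped): 25.2911,31.6101 49.5609,24.5769 34.9797,57.9998 146.8686,26.0984.

Run 2: The run returns to its start, so emit a `<polygon>` with points (Y-flipped): 27.6729,76.1234 104.0660,76.1234 104.0660,92.4411 27.6729,92.4411.

Run 3: The run is open, so emit a `<polyline>` with points (Y-flipped): 70.3676,56.9862 64.5911,62.5123 56.4204,80.2303 48.3049,104.4162 42.6939,129.3457 42.0367,149.2947.

Run 4: The run returns to its start, so emit a `<polygon>` with points (Y-flipped): 70.3823,174.4281 133.9451,209.1644 49.0488,61.4965.

Run 5: The run returns to its start, so emit a `<polygon>` with points (Y-flipped): 75.3633,115.4512 92.7268,115.4512 92.7268,165.3548 75.3633,165.3548.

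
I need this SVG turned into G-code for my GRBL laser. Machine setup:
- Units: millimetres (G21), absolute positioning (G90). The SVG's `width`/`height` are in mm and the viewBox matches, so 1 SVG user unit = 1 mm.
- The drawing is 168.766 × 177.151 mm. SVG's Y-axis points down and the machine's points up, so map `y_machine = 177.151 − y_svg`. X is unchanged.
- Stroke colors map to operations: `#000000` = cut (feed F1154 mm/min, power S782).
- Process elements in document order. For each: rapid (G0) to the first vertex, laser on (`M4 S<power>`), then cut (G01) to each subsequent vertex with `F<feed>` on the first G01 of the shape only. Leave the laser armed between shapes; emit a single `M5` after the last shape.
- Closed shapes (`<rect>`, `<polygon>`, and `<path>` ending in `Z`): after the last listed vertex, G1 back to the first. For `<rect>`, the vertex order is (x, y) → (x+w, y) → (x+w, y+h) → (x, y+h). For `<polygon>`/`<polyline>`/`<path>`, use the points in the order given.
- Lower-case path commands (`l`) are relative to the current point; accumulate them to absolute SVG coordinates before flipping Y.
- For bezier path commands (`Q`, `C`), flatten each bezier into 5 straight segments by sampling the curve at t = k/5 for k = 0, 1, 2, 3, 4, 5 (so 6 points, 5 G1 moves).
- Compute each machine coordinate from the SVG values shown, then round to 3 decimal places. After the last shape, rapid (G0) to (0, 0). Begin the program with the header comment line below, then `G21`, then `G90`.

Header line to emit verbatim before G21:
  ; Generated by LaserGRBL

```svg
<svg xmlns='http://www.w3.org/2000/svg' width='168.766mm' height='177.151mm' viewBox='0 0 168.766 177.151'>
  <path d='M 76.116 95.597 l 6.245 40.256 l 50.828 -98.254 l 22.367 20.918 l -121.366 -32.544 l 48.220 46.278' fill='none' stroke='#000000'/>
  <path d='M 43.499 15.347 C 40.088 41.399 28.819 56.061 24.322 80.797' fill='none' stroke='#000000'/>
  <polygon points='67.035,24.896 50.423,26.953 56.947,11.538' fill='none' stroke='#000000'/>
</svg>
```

; Generated by LaserGRBL
G21
G90
G0 X76.116 Y81.554
M4 S782
G01 X82.361 Y41.298 F1154
G01 X133.189 Y139.552
G01 X155.556 Y118.634
G01 X34.190 Y151.178
G01 X82.410 Y104.900
G0 X43.499 Y161.804
M4 S782
G01 X40.626 Y147.368 F1154
G01 X36.570 Y134.635
G01 X32.033 Y122.575
G01 X27.716 Y110.158
G01 X24.322 Y96.354
G0 X67.035 Y152.255
M4 S782
G01 X50.423 Y150.198 F1154
G01 X56.947 Y165.613
G01 X67.035 Y152.255
M5
G0 X0.000 Y0.000

viewBox `0 0 168.766 177.151` with mm width/height → 1 unit = 1 mm. Flip: y_m = 177.151 − y_svg.

**Shape 1** — `<path>` open polyline, stroke `#000000` → cut (S782, F1154). Machine vertices: (76.116,81.554) → (82.361,41.298) → (133.189,139.552) → (155.556,118.634) → (34.190,151.178) → (82.410,104.900). Open path.

**Shape 2** — `<path>` cubic bezier, stroke `#000000` → cut (S782, F1154). Control points (SVG): P0=(43.499,15.347), P1=(40.088,41.399), P2=(28.819,56.061), P3=(24.322,80.797); sampled at t=k/5. Machine vertices: (43.499,161.804) → (40.626,147.368) → (36.570,134.635) → (32.033,122.575) → (27.716,110.158) → (24.322,96.354). Open path.

**Shape 3** — `<polygon>` regular polygon, stroke `#000000` → cut (S782, F1154). Machine vertices: (67.035,152.255) → (50.423,150.198) → (56.947,165.613) → (67.035,152.255). Closed: final G1 returns to the first vertex.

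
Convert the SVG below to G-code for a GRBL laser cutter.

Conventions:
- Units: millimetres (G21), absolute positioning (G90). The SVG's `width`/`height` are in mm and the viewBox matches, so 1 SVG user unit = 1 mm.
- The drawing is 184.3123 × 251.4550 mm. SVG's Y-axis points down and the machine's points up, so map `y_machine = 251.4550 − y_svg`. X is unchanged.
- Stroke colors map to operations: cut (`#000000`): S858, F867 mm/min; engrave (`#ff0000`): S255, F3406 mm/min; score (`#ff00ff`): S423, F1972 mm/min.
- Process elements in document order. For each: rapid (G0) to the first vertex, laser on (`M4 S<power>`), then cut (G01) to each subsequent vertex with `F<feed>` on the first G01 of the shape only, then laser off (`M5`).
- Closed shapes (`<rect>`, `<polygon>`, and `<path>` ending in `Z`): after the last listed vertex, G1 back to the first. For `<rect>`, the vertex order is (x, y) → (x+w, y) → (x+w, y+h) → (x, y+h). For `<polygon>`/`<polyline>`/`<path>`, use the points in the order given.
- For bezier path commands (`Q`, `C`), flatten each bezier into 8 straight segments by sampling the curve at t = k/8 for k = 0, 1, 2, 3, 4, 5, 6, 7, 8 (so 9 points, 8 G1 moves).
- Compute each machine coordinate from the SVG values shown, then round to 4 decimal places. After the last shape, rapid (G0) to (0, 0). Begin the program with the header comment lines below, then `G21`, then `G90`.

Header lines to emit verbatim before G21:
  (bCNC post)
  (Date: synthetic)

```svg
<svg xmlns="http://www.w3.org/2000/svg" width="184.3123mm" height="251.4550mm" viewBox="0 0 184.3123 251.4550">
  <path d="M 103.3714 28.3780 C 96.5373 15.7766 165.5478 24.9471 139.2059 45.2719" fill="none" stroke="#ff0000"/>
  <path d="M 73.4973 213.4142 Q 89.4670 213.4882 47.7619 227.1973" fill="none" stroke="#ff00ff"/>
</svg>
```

(bCNC post)
(Date: synthetic)
G21
G90
G0 X103.3714 Y223.0770
M4 S255
G01 X104.0295 Y226.8027 F3406
G01 X109.7917 Y228.6117
G01 X118.6520 Y228.6285
G01 X128.6041 Y226.9774
G01 X137.6417 Y223.7829
G01 X143.7587 Y219.1694
G01 X144.9488 Y213.2613
G01 X139.2059 Y206.1831
M5
G0 X73.4973 Y38.0408
M4 S423
G01 X76.5886 Y37.8093 F1972
G01 X77.8775 Y37.1516
G01 X77.3641 Y36.0679
G01 X75.0483 Y34.5580
G01 X70.9302 Y32.6221
G01 X65.0098 Y30.2601
G01 X57.2870 Y27.4719
G01 X47.7619 Y24.2577
M5
G0 X0.0000 Y0.0000

Since the viewBox matches the mm dimensions, user units are millimetres directly. The only transform is the Y-flip y_m = 251.4550 − y_svg.

Shape 1 is a cubic bezier drawn with `<path>`. Its stroke #ff0000 means engrave at S255, F3406. After flipping Y the toolpath is (103.3714,223.0770) → (104.0295,226.8027) → (109.7917,228.6117) → (118.6520,228.6285) → (128.6041,226.9774) → (137.6417,223.7829) → (143.7587,219.1694) → (144.9488,213.2613) → (139.2059,206.1831).

Shape 2 is a quadratic bezier drawn with `<path>`. Its stroke #ff00ff means score at S423, F1972. After flipping Y the toolpath is (73.4973,38.0408) → (76.5886,37.8093) → (77.8775,37.1516) → (77.3641,36.0679) → (75.0483,34.5580) → (70.9302,32.6221) → (65.0098,30.2601) → (57.2870,27.4719) → (47.7619,24.2577).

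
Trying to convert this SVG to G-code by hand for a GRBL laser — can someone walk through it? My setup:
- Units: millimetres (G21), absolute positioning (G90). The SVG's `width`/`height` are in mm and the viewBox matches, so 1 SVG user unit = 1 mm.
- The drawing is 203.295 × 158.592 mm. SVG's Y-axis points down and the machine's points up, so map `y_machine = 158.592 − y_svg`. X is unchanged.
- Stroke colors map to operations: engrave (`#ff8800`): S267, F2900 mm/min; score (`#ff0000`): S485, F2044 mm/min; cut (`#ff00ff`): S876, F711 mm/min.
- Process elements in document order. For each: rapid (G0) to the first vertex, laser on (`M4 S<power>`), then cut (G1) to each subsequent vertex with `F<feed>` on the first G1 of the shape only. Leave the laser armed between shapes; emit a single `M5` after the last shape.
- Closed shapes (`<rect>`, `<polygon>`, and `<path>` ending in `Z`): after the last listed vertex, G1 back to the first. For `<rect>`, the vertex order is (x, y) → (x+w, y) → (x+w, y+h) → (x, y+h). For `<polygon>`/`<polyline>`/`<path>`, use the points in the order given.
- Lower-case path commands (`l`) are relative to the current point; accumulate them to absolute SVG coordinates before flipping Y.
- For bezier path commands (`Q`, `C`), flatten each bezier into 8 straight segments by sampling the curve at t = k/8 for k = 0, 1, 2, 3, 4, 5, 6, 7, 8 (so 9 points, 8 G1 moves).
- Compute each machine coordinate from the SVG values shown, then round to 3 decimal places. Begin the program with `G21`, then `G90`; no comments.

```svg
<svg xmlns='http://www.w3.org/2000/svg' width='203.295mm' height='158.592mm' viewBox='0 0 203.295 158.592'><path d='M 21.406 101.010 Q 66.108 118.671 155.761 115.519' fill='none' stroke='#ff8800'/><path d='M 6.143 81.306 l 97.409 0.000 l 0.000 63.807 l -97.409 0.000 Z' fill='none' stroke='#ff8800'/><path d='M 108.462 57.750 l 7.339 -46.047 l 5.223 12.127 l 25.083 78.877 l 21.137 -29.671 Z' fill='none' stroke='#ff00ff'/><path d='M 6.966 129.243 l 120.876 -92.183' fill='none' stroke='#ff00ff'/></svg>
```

1 u = 1 mm; y_m = 158.592 − y.

[1] `<path>` quadratic bezier, #ff8800→engrave S267 F2900: (21.406,57.582) → (33.284,53.492) → (46.566,50.052) → (61.254,47.263) → (77.346,45.124) → (94.842,43.636) → (113.744,42.798) → (134.050,42.610) → (155.761,43.073)

[2] `<path>` rectangle, #ff8800→engrave S267 F2900: (6.143,77.286) → (103.552,77.286) → (103.552,13.479) → (6.143,13.479) → (6.143,77.286) (closed)

[3] `<path>` closed polygon, #ff00ff→cut S876 F711: (108.462,100.842) → (115.801,146.889) → (121.024,134.762) → (146.107,55.885) → (167.244,85.556) → (108.462,100.842) (closed)

[4] `<path>` line segment, #ff00ff→cut S876 F711: (6.966,29.349) → (127.842,121.532)

G21
G90
G0 X21.406 Y57.582
M4 S267
G1 X33.284 Y53.492 F2900
G1 X46.566 Y50.052
G1 X61.254 Y47.263
G1 X77.346 Y45.124
G1 X94.842 Y43.636
G1 X113.744 Y42.798
G1 X134.050 Y42.610
G1 X155.761 Y43.073
G0 X6.143 Y77.286
M4 S267
G1 X103.552 Y77.286 F2900
G1 X103.552 Y13.479
G1 X6.143 Y13.479
G1 X6.143 Y77.286
G0 X108.462 Y100.842
M4 S876
G1 X115.801 Y146.889 F711
G1 X121.024 Y134.762
G1 X146.107 Y55.885
G1 X167.244 Y85.556
G1 X108.462 Y100.842
G0 X6.966 Y29.349
M4 S876
G1 X127.842 Y121.532 F711
M5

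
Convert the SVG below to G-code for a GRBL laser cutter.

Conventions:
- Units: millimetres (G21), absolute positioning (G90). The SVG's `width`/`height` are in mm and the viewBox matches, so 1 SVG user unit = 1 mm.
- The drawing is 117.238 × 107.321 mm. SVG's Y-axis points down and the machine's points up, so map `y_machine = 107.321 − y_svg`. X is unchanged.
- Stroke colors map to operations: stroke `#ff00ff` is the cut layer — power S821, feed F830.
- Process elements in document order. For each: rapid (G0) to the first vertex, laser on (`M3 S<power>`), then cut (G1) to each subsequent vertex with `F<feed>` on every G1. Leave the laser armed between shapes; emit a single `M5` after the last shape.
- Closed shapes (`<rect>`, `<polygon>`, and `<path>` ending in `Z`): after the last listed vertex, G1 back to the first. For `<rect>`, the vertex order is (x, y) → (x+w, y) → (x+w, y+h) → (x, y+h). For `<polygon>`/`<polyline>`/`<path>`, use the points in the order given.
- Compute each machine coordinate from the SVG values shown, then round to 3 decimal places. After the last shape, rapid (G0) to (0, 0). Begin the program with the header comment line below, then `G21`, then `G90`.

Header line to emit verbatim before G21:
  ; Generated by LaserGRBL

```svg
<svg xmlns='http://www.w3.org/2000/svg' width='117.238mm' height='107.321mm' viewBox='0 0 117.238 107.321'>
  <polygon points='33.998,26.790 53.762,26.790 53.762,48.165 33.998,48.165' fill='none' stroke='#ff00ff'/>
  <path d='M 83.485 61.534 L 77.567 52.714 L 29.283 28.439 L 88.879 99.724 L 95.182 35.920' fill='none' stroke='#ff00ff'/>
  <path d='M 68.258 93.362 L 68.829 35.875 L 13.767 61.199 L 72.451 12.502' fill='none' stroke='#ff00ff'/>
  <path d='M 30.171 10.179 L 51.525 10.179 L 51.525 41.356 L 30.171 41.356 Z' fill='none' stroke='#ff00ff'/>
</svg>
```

1 u = 1 mm; y_m = 107.321 − y.

[1] `<polygon>` rectangle, #ff00ff→cut S821 F830: (33.998,80.531) → (53.762,80.531) → (53.762,59.156) → (33.998,59.156) → (33.998,80.531) (closed)

[2] `<path>` open polyline, #ff00ff→cut S821 F830: (83.485,45.787) → (77.567,54.607) → (29.283,78.882) → (88.879,7.597) → (95.182,71.401)

[3] `<path>` open polyline, #ff00ff→cut S821 F830: (68.258,13.959) → (68.829,71.446) → (13.767,46.122) → (72.451,94.819)

[4] `<path>` rectangle, #ff00ff→cut S821 F830: (30.171,97.142) → (51.525,97.142) → (51.525,65.965) → (30.171,65.965) → (30.171,97.142) (closed)

; Generated by LaserGRBL
G21
G90
G0 X33.998 Y80.531
M3 S821
G1 X53.762 Y80.531 F830
G1 X53.762 Y59.156 F830
G1 X33.998 Y59.156 F830
G1 X33.998 Y80.531 F830
G0 X83.485 Y45.787
M3 S821
G1 X77.567 Y54.607 F830
G1 X29.283 Y78.882 F830
G1 X88.879 Y7.597 F830
G1 X95.182 Y71.401 F830
G0 X68.258 Y13.959
M3 S821
G1 X68.829 Y71.446 F830
G1 X13.767 Y46.122 F830
G1 X72.451 Y94.819 F830
G0 X30.171 Y97.142
M3 S821
G1 X51.525 Y97.142 F830
G1 X51.525 Y65.965 F830
G1 X30.171 Y65.965 F830
G1 X30.171 Y97.142 F830
M5
G0 X0.000 Y0.000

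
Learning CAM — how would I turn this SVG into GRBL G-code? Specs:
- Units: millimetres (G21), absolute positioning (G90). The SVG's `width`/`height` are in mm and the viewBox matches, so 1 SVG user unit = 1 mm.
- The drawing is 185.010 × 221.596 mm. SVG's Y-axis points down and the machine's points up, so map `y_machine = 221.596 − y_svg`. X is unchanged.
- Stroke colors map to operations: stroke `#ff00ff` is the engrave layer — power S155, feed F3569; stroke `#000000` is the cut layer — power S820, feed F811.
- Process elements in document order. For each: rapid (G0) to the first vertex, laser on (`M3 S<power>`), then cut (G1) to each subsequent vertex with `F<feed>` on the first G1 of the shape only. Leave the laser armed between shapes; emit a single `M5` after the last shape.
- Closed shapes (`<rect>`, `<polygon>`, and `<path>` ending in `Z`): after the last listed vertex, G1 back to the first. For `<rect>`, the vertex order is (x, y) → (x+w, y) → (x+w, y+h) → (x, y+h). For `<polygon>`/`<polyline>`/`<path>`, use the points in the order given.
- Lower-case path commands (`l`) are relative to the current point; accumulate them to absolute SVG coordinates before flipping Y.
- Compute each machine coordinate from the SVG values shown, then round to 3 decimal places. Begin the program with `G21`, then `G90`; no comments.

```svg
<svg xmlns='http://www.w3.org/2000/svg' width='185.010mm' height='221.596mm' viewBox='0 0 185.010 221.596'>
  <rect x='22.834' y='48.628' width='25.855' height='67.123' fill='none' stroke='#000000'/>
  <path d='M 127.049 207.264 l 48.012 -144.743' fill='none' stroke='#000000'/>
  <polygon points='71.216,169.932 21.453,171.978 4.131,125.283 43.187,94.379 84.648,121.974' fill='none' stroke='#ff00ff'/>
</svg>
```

Since the viewBox matches the mm dimensions, user units are millimetres directly. The only transform is the Y-flip y_m = 221.596 − y_svg.

Shape 1 is a rectangle drawn with `<rect>`. Its stroke #000000 means cut at S820, F811. After flipping Y the toolpath is (22.834,172.968) → (48.689,172.968) → (48.689,105.845) → (22.834,105.845) → (22.834,172.968), returning to the start.

Shape 2 is a line segment drawn with `<path>`. Its stroke #000000 means cut at S820, F811. After flipping Y the toolpath is (127.049,14.332) → (175.061,159.075).

Shape 3 is a regular polygon drawn with `<polygon>`. Its stroke #ff00ff means engrave at S155, F3569. After flipping Y the toolpath is (71.216,51.664) → (21.453,49.618) → (4.131,96.313) → (43.187,127.217) → (84.648,99.622) → (71.216,51.664), returning to the start.

G21
G90
G0 X22.834 Y172.968
M3 S820
G1 X48.689 Y172.968 F811
G1 X48.689 Y105.845
G1 X22.834 Y105.845
G1 X22.834 Y172.968
G0 X127.049 Y14.332
M3 S820
G1 X175.061 Y159.075 F811
G0 X71.216 Y51.664
M3 S155
G1 X21.453 Y49.618 F3569
G1 X4.131 Y96.313
G1 X43.187 Y127.217
G1 X84.648 Y99.622
G1 X71.216 Y51.664
M5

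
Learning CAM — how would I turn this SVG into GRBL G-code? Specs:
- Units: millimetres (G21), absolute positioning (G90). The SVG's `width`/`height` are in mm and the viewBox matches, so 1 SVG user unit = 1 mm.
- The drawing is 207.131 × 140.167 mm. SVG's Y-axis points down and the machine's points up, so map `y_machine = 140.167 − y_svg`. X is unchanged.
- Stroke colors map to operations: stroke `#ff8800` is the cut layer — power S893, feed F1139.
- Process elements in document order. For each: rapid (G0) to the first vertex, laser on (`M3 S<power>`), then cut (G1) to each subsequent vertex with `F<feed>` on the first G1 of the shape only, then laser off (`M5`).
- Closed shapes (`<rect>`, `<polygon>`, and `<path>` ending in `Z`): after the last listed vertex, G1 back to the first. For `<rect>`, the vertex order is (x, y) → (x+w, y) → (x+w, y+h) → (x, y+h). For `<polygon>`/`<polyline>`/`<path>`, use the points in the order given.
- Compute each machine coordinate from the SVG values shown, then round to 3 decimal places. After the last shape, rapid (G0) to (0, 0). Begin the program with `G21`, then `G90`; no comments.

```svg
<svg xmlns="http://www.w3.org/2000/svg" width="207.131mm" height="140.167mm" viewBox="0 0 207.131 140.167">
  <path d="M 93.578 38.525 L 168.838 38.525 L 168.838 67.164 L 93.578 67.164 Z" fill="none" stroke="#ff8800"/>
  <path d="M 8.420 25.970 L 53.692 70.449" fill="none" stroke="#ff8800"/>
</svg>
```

viewBox `0 0 207.131 140.167` with mm width/height → 1 unit = 1 mm. Flip: y_m = 140.167 − y_svg.

**Shape 1** — `<path>` rectangle, stroke `#ff8800` → cut (S893, F1139). Machine vertices: (93.578,101.642) → (168.838,101.642) → (168.838,73.003) → (93.578,73.003) → (93.578,101.642). Closed: final G1 returns to the first vertex.

**Shape 2** — `<path>` line segment, stroke `#ff8800` → cut (S893, F1139). Machine vertices: (8.420,114.197) → (53.692,69.718). Open path.

G21
G90
G0 X93.578 Y101.642
M3 S893
G1 X168.838 Y101.642 F1139
G1 X168.838 Y73.003
G1 X93.578 Y73.003
G1 X93.578 Y101.642
M5
G0 X8.420 Y114.197
M3 S893
G1 X53.692 Y69.718 F1139
M5
G0 X0.000 Y0.000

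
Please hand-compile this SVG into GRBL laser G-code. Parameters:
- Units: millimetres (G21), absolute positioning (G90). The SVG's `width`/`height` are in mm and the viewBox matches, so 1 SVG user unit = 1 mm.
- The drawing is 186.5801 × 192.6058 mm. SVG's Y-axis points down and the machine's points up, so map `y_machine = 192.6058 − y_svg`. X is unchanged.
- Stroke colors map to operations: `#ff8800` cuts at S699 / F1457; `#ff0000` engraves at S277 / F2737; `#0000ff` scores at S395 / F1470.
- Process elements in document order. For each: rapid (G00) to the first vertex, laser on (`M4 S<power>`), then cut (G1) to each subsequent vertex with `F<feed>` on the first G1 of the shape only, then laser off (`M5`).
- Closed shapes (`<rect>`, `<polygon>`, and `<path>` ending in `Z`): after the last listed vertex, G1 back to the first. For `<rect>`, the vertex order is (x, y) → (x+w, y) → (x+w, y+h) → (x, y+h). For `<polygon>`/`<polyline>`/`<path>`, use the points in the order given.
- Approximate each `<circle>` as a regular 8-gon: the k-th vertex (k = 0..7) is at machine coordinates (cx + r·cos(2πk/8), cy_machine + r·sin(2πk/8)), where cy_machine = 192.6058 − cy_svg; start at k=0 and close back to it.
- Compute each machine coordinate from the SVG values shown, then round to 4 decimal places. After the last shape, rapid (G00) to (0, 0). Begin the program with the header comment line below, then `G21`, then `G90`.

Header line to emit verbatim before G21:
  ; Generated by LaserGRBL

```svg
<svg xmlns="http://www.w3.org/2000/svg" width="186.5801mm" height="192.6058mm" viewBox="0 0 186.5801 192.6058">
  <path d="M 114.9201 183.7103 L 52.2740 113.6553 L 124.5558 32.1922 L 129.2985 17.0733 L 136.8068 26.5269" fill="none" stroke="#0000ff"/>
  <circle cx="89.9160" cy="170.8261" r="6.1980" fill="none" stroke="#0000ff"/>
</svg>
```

Since the viewBox matches the mm dimensions, user units are millimetres directly. The only transform is the Y-flip y_m = 192.6058 − y_svg.

Shape 1 is a open polyline drawn with `<path>`. Its stroke #0000ff means score at S395, F1470. After flipping Y the toolpath is (114.9201,8.8955) → (52.2740,78.9505) → (124.5558,160.4136) → (129.2985,175.5325) → (136.8068,166.0789).

Shape 2 is a circle drawn with `<circle>`. Its stroke #0000ff means score at S395, F1470. After flipping Y the toolpath is (96.1140,21.7797) → (94.2986,26.1623) → (89.9160,27.9777) → (85.5334,26.1623) → (83.7180,21.7797) → (85.5334,17.3971) → (89.9160,15.5817) → (94.2986,17.3971) → (96.1140,21.7797), returning to the start.

; Generated by LaserGRBL
G21
G90
G00 X114.9201 Y8.8955
M4 S395
G1 X52.2740 Y78.9505 F1470
G1 X124.5558 Y160.4136
G1 X129.2985 Y175.5325
G1 X136.8068 Y166.0789
M5
G00 X96.1140 Y21.7797
M4 S395
G1 X94.2986 Y26.1623 F1470
G1 X89.9160 Y27.9777
G1 X85.5334 Y26.1623
G1 X83.7180 Y21.7797
G1 X85.5334 Y17.3971
G1 X89.9160 Y15.5817
G1 X94.2986 Y17.3971
G1 X96.1140 Y21.7797
M5
G00 X0.0000 Y0.0000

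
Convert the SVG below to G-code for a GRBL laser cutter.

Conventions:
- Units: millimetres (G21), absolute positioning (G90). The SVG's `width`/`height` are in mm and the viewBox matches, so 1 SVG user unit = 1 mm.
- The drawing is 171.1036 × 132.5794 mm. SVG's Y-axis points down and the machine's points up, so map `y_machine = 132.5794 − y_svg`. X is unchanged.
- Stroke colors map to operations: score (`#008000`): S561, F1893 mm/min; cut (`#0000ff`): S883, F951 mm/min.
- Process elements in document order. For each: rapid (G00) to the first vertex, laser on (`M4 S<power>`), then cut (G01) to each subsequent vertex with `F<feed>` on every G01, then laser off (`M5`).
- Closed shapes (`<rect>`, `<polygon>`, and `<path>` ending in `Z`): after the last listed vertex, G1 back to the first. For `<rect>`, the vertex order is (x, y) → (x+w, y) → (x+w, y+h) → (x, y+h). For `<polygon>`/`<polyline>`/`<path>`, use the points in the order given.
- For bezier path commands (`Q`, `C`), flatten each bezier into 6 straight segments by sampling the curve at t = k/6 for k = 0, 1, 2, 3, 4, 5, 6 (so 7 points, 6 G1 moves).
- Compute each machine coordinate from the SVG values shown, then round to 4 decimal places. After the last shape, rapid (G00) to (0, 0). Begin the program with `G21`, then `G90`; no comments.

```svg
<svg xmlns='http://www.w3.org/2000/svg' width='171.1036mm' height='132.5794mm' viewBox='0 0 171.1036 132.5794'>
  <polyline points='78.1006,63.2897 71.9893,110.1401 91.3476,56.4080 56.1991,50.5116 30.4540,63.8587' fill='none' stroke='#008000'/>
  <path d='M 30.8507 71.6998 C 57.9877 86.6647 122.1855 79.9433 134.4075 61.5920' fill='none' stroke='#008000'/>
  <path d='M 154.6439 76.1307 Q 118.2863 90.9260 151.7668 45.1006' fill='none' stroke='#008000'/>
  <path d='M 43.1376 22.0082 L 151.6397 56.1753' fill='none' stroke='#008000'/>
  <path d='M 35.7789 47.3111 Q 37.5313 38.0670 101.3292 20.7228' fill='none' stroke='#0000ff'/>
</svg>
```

G21
G90
G00 X78.1006 Y69.2897
M4 S561
G01 X71.9893 Y22.4393 F1893
G01 X91.3476 Y76.1714 F1893
G01 X56.1991 Y82.0678 F1893
G01 X30.4540 Y68.7207 F1893
M5
G00 X30.8507 Y60.8796
M4 S561
G01 X47.0954 Y55.1578 F1893
G01 X67.0436 Y52.7710 F1893
G01 X88.2222 Y53.4399 F1893
G01 X108.1579 Y56.8852 F1893
G01 X124.3774 Y62.8275 F1893
G01 X134.4075 Y70.9874 F1893
M5
G00 X154.6439 Y56.4487
M4 S561
G01 X144.4646 Y53.2008 F1893
G01 X138.1653 Y53.3208 F1893
G01 X135.7458 Y56.8086 F1893
G01 X137.2063 Y63.6642 F1893
G01 X142.5466 Y73.8876 F1893
G01 X151.7668 Y87.4788 F1893
M5
G00 X43.1376 Y110.5712
M4 S561
G01 X151.6397 Y76.4041 F1893
M5
G00 X35.7789 Y85.2683
M4 S883
G01 X38.0865 Y88.5747 F951
G01 X43.8411 Y92.3310 F951
G01 X53.0427 Y96.5374 F951
G01 X65.6912 Y101.1938 F951
G01 X81.7867 Y106.3002 F951
G01 X101.3292 Y111.8566 F951
M5
G00 X0.0000 Y0.0000

viewBox `0 0 171.1036 132.5794` with mm width/height → 1 unit = 1 mm. Flip: y_m = 132.5794 − y_svg.

**Shape 1** — `<polyline>` open polyline, stroke `#008000` → score (S561, F1893). Machine vertices: (78.1006,69.2897) → (71.9893,22.4393) → (91.3476,76.1714) → (56.1991,82.0678) → (30.4540,68.7207). Open path.

**Shape 2** — `<path>` cubic bezier, stroke `#008000` → score (S561, F1893). Control points (SVG): P0=(30.8507,71.6998), P1=(57.9877,86.6647), P2=(122.1855,79.9433), P3=(134.4075,61.5920); sampled at t=k/6. Machine vertices: (30.8507,60.8796) → (47.0954,55.1578) → (67.0436,52.7710) → (88.2222,53.4399) → (108.1579,56.8852) → (124.3774,62.8275) → (134.4075,70.9874). Open path.

**Shape 3** — `<path>` quadratic bezier, stroke `#008000` → score (S561, F1893). Control points (SVG): P0=(154.6439,76.1307), P1=(118.2863,90.9260), P2=(151.7668,45.1006); sampled at t=k/6. Machine vertices: (154.6439,56.4487) → (144.4646,53.2008) → (138.1653,53.3208) → (135.7458,56.8086) → (137.2063,63.6642) → (142.5466,73.8876) → (151.7668,87.4788). Open path.

**Shape 4** — `<path>` line segment, stroke `#008000` → score (S561, F1893). Machine vertices: (43.1376,110.5712) → (151.6397,76.4041). Open path.

**Shape 5** — `<path>` quadratic bezier, stroke `#0000ff` → cut (S883, F951). Control points (SVG): P0=(35.7789,47.3111), P1=(37.5313,38.0670), P2=(101.3292,20.7228); sampled at t=k/6. Machine vertices: (35.7789,85.2683) → (38.0865,88.5747) → (43.8411,92.3310) → (53.0427,96.5374) → (65.6912,101.1938) → (81.7867,106.3002) → (101.3292,111.8566). Open path.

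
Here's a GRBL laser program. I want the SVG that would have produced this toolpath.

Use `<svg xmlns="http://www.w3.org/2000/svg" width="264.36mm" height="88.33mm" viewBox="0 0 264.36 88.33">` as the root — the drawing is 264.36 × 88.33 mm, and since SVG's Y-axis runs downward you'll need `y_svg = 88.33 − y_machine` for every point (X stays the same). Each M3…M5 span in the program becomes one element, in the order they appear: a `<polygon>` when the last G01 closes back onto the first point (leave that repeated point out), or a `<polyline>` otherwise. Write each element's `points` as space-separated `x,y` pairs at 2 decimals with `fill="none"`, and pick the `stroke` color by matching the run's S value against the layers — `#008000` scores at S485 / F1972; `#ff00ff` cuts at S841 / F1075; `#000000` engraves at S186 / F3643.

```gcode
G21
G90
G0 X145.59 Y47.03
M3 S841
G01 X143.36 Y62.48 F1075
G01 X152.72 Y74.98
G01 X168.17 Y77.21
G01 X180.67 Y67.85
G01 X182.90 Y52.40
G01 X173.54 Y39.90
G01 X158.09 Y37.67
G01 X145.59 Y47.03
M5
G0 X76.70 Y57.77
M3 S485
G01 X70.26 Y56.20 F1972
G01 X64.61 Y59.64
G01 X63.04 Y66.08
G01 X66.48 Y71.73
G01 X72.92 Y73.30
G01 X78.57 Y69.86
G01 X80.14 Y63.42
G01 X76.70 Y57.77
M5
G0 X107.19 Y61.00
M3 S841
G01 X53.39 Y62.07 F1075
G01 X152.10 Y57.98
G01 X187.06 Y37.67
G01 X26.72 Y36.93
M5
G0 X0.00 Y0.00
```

Machine Y-up, SVG Y-down with viewBox height 88.33, so y_svg = 88.33 − y_machine; X carries over.

Run 1: the run's S841 means `#ff00ff` (cut). The run returns to its start, so emit a `<polygon>` with points (Y-flipped): 145.59,41.30 143.36,25.85 152.72,13.35 168.17,11.12 180.67,20.48 182.90,35.93 173.54,48.43 158.09,50.66.

Run 2: the run's S485 means `#008000` (score). The run returns to its start, so emit a `<polygon>` with points (Y-flipped): 76.70,30.56 70.26,32.13 64.61,28.69 63.04,22.25 66.48,16.60 72.92,15.03 78.57,18.47 80.14,24.91.

Run 3: S841 ⇒ cut layer `#ff00ff`. The run is open, so emit a `<polyline>` with points (Y-flipped): 107.19,27.33 53.39,26.26 152.10,30.35 187.06,50.66 26.72,51.40.

<svg xmlns="http://www.w3.org/2000/svg" width="264.36mm" height="88.33mm" viewBox="0 0 264.36 88.33">
  <polygon points="145.59,41.30 143.36,25.85 152.72,13.35 168.17,11.12 180.67,20.48 182.90,35.93 173.54,48.43 158.09,50.66" fill="none" stroke="#ff00ff"/>
  <polygon points="76.70,30.56 70.26,32.13 64.61,28.69 63.04,22.25 66.48,16.60 72.92,15.03 78.57,18.47 80.14,24.91" fill="none" stroke="#008000"/>
  <polyline points="107.19,27.33 53.39,26.26 152.10,30.35 187.06,50.66 26.72,51.40" fill="none" stroke="#ff00ff"/>
</svg>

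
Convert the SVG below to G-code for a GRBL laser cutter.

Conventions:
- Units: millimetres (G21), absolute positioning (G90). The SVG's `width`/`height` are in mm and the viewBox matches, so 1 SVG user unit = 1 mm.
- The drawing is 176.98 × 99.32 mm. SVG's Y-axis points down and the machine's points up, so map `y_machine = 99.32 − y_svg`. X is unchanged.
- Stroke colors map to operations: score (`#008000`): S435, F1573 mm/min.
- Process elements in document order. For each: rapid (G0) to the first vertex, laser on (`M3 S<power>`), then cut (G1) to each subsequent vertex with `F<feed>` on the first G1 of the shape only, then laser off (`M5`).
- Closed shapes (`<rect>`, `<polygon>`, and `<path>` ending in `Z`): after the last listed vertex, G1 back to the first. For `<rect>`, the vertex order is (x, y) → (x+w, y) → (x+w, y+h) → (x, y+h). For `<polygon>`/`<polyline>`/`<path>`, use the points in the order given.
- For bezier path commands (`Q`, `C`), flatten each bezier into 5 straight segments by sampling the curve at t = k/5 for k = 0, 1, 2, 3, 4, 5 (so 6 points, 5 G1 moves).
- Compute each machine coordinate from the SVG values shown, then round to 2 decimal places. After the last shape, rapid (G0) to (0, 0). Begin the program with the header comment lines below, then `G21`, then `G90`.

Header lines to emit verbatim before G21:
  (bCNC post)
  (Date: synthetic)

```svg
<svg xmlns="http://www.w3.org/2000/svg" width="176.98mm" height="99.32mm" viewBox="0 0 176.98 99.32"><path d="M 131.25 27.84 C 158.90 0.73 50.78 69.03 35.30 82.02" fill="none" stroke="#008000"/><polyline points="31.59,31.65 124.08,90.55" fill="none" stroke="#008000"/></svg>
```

1 u = 1 mm; y_m = 99.32 − y.

[1] `<path>` cubic bezier, #008000→score S435 F1573: (131.25,71.48) → (133.37,77.50) → (113.88,67.86) → (83.72,49.79) → (53.88,30.53) → (35.30,17.30)

[2] `<polyline>` line segment, #008000→score S435 F1573: (31.59,67.67) → (124.08,8.77)

(bCNC post)
(Date: synthetic)
G21
G90
G0 X131.25 Y71.48
M3 S435
G1 X133.37 Y77.50 F1573
G1 X113.88 Y67.86
G1 X83.72 Y49.79
G1 X53.88 Y30.53
G1 X35.30 Y17.30
M5
G0 X31.59 Y67.67
M3 S435
G1 X124.08 Y8.77 F1573
M5
G0 X0.00 Y0.00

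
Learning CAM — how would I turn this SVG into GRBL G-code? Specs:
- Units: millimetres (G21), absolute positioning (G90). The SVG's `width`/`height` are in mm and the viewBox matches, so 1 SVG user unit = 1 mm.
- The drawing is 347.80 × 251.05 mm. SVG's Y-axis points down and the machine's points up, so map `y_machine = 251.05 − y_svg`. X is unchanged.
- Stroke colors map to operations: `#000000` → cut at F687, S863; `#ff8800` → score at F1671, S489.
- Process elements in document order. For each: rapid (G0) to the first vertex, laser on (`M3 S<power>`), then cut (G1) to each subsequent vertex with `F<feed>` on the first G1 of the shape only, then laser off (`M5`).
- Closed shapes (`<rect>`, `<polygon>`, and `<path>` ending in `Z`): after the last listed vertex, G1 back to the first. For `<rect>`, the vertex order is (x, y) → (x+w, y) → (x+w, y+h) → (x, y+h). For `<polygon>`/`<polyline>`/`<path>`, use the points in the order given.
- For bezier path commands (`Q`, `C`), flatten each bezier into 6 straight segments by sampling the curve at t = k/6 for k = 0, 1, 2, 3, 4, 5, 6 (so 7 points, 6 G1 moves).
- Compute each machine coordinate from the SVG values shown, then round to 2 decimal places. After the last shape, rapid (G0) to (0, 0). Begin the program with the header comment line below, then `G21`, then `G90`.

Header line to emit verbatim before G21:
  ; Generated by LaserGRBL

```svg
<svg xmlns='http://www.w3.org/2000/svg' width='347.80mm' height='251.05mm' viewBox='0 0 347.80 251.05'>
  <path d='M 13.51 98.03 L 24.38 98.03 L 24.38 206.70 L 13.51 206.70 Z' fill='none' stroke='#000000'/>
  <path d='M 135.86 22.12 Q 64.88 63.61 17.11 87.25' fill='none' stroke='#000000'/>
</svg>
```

Since the viewBox matches the mm dimensions, user units are millimetres directly. The only transform is the Y-flip y_m = 251.05 − y_svg.

Shape 1 is a rectangle drawn with `<path>`. Its stroke #000000 means cut at S863, F687. After flipping Y the toolpath is (13.51,153.02) → (24.38,153.02) → (24.38,44.35) → (13.51,44.35) → (13.51,153.02), returning to the start.

Shape 2 is a quadratic bezier drawn with `<path>`. Its stroke #000000 means cut at S863, F687. After flipping Y the toolpath is (135.86,228.93) → (112.84,215.60) → (91.12,203.25) → (70.68,191.90) → (51.54,181.54) → (33.68,172.18) → (17.11,163.80).

; Generated by LaserGRBL
G21
G90
G0 X13.51 Y153.02
M3 S863
G1 X24.38 Y153.02 F687
G1 X24.38 Y44.35
G1 X13.51 Y44.35
G1 X13.51 Y153.02
M5
G0 X135.86 Y228.93
M3 S863
G1 X112.84 Y215.60 F687
G1 X91.12 Y203.25
G1 X70.68 Y191.90
G1 X51.54 Y181.54
G1 X33.68 Y172.18
G1 X17.11 Y163.80
M5
G0 X0.00 Y0.00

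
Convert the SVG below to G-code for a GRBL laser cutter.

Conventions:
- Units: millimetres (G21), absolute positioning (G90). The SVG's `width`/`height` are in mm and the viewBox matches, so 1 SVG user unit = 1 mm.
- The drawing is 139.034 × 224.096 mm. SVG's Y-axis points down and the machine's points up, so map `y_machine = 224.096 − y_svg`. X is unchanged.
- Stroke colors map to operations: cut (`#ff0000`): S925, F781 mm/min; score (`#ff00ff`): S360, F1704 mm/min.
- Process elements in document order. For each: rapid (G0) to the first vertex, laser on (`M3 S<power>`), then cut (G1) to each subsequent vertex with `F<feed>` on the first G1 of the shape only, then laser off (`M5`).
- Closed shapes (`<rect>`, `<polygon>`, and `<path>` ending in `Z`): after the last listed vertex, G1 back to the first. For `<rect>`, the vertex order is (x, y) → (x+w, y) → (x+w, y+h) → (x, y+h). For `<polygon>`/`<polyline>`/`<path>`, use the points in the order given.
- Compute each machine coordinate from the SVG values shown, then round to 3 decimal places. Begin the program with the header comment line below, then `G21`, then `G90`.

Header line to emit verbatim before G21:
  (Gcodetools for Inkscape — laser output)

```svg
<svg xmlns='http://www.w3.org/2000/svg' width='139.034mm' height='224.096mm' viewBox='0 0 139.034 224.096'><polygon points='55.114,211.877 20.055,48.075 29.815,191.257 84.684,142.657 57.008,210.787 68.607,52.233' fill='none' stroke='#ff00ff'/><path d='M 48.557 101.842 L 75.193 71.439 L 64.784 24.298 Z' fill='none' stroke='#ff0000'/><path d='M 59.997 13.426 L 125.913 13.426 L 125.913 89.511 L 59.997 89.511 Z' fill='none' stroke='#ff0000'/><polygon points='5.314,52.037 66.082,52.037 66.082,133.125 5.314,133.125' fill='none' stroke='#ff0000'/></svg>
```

(Gcodetools for Inkscape — laser output)
G21
G90
G0 X55.114 Y12.219
M3 S360
G1 X20.055 Y176.021 F1704
G1 X29.815 Y32.839
G1 X84.684 Y81.439
G1 X57.008 Y13.309
G1 X68.607 Y171.863
G1 X55.114 Y12.219
M5
G0 X48.557 Y122.254
M3 S925
G1 X75.193 Y152.657 F781
G1 X64.784 Y199.798
G1 X48.557 Y122.254
M5
G0 X59.997 Y210.670
M3 S925
G1 X125.913 Y210.670 F781
G1 X125.913 Y134.585
G1 X59.997 Y134.585
G1 X59.997 Y210.670
M5
G0 X5.314 Y172.059
M3 S925
G1 X66.082 Y172.059 F781
G1 X66.082 Y90.971
G1 X5.314 Y90.971
G1 X5.314 Y172.059
M5

Since the viewBox matches the mm dimensions, user units are millimetres directly. The only transform is the Y-flip y_m = 224.096 − y_svg.

Shape 1 is a closed polygon drawn with `<polygon>`. Its stroke #ff00ff means score at S360, F1704. After flipping Y the toolpath is (55.114,12.219) → (20.055,176.021) → (29.815,32.839) → (84.684,81.439) → (57.008,13.309) → (68.607,171.863) → (55.114,12.219), returning to the start.

Shape 2 is a closed polygon drawn with `<path>`. Its stroke #ff0000 means cut at S925, F781. After flipping Y the toolpath is (48.557,122.254) → (75.193,152.657) → (64.784,199.798) → (48.557,122.254), returning to the start.

Shape 3 is a rectangle drawn with `<path>`. Its stroke #ff0000 means cut at S925, F781. After flipping Y the toolpath is (59.997,210.670) → (125.913,210.670) → (125.913,134.585) → (59.997,134.585) → (59.997,210.670), returning to the start.

Shape 4 is a rectangle drawn with `<polygon>`. Its stroke #ff0000 means cut at S925, F781. After flipping Y the toolpath is (5.314,172.059) → (66.082,172.059) → (66.082,90.971) → (5.314,90.971) → (5.314,172.059), returning to the start.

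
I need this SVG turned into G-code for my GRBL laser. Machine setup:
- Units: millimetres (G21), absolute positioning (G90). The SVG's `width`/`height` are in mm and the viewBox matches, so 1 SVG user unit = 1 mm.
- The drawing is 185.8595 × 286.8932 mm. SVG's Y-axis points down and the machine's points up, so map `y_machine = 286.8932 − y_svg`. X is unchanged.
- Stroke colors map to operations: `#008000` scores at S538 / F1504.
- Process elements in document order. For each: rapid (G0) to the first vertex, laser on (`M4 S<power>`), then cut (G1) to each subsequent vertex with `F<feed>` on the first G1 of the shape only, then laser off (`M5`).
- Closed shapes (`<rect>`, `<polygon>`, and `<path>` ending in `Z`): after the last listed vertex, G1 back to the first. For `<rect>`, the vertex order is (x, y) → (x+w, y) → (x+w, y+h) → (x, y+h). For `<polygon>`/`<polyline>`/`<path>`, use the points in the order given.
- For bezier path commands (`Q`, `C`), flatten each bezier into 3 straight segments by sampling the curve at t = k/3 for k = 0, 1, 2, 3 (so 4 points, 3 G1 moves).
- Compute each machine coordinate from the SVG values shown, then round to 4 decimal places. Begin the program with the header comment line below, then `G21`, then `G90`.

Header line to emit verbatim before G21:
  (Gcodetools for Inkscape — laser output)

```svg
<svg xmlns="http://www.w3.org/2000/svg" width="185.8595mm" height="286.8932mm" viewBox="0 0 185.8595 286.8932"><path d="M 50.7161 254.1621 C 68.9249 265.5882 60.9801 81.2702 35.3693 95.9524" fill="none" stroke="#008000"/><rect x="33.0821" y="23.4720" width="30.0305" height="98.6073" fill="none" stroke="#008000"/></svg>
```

viewBox `0 0 185.8595 286.8932` with mm width/height → 1 unit = 1 mm. Flip: y_m = 286.8932 − y_svg.

**Shape 1** — `<path>` cubic bezier, stroke `#008000` → score (S538, F1504). Control points (SVG): P0=(50.7161,254.1621), P1=(68.9249,265.5882), P2=(60.9801,81.2702), P3=(35.3693,95.9524); sampled at t=k/3. Machine vertices: (50.7161,32.7311) → (60.5214,71.9329) → (54.7771,153.9098) → (35.3693,190.9408). Open path.

**Shape 2** — `<rect>` rectangle, stroke `#008000` → score (S538, F1504). Machine vertices: (33.0821,263.4212) → (63.1126,263.4212) → (63.1126,164.8139) → (33.0821,164.8139) → (33.0821,263.4212). Closed: final G1 returns to the first vertex.

(Gcodetools for Inkscape — laser output)
G21
G90
G0 X50.7161 Y32.7311
M4 S538
G1 X60.5214 Y71.9329 F1504
G1 X54.7771 Y153.9098
G1 X35.3693 Y190.9408
M5
G0 X33.0821 Y263.4212
M4 S538
G1 X63.1126 Y263.4212 F1504
G1 X63.1126 Y164.8139
G1 X33.0821 Y164.8139
G1 X33.0821 Y263.4212
M5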